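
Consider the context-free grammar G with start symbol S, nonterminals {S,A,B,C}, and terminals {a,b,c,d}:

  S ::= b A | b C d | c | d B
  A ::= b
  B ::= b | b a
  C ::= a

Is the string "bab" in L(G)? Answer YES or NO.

CNF form of G:
  S -> T0 A | T0 X3 | T2 B | c
  A -> b
  B -> T0 T1 | b
  C -> a
  T0 -> b
  T1 -> a
  T2 -> d
  X3 -> C T2

CYK fill:
  [0..0]={A,B,T0}  "b"  orig:{A,B}
  [1..1]={C,T1}  "a"  orig:{C}
  [2..2]={A,B,T0}  "b"  orig:{A,B}
  [0..1]={B}  "ba"
  [1..2]=∅  "ab"
  [0..2]=∅  "bab"

S ∉ T[0,2] ⇒ NO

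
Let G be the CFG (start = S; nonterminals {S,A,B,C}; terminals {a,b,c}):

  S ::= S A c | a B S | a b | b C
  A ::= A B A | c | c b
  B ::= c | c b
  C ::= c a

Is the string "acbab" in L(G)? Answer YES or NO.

Convert to CNF:
  S -> S X4 | T1 C | T2 T1 | T2 X5
  A -> A X3 | T0 T1 | c
  B -> T0 T1 | c
  C -> T0 T2
  T0 -> c
  T1 -> b
  T2 -> a
  X3 -> B A
  X4 -> A T0
  X5 -> B S

Fill CYK table bottom-up:
  T[0,0] 'a' = {T2}  orig:{}
  T[1,1] 'c' = {A,B,T0}  orig:{A,B}
  T[2,2] 'b' = {T1}  orig:{}
  T[3,3] 'a' = {T2}  orig:{}
  T[4,4] 'b' = {T1}  orig:{}
  T[0,1] 'ac' = ∅
  T[1,2] 'cb' = {A,B}
  T[2,3] 'ba' = ∅
  T[3,4] 'ab' = {S}
  T[0,2] 'acb' = ∅
  T[1,3] 'cba' = ∅
  T[2,4] 'bab' = ∅
  T[0,3] 'acba' = ∅
  T[1,4] 'cbab' = {X5}  orig:{}
  T[0,4] 'acbab' = {S}

S ∈ T[0,4] ⇒ YES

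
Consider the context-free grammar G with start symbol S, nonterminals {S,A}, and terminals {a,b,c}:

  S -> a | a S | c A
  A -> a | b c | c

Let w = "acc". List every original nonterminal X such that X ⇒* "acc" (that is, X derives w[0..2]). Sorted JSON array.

CNF form of G:
  S -> T1 A | T2 S | a
  A -> T0 T1 | a | c
  T0 -> b
  T1 -> c
  T2 -> a

CYK fill — only the sub-triangle for w[0..2]:
  [0..0]={A,S,T2}  "a"  orig:{A,S}
  [1..1]={A,T1}  "c"  orig:{A}
  [2..2]={A,T1}  "c"  orig:{A}
  [0..1]=∅  "ac"
  [1..2]={S}  "cc"
  [0..2]={S}  "acc"

Original NTs in T[0,2] deriving "acc": ["S"]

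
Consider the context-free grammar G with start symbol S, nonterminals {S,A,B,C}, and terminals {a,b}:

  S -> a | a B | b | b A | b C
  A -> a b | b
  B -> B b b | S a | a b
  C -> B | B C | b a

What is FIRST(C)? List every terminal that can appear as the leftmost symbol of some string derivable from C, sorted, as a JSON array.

FIRST sets, iterate to fixpoint:
[1]
  A via A→a b: +{a}
  A via A→b: +{b}
  B via B→a b: +{a}
  C via C→B: +{a}
  C via C→b a: +{b}
  S via S→a: +{a}
  S via S→b: +{b}
  FIRST[S]={a,b}  FIRST[A]={a,b}  FIRST[B]={a}  FIRST[C]={a,b}
[2]
  B via B→S a: +{b}
  FIRST[S]={a,b}  FIRST[A]={a,b}  FIRST[B]={a,b}  FIRST[C]={a,b}
[3] (no change)
  FIRST[S]={a,b}  FIRST[A]={a,b}  FIRST[B]={a,b}  FIRST[C]={a,b}

FIRST(C) = ["a", "b"]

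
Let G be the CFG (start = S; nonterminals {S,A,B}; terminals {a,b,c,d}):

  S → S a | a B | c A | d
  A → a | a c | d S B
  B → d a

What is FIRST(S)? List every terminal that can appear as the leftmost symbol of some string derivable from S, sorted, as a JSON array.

FIRST iteration:
[1]
  A via A→a: +{a}
  A via A→d S B: +{d}
  B via B→d a: +{d}
  S via S→a B: +{a}
  S via S→c A: +{c}
  S via S→d: +{d}
  FIRST(S)={a,c,d}  FIRST(A)={a,d}  FIRST(B)={d}
[2] — fixpoint
  FIRST(S)={a,c,d}  FIRST(A)={a,d}  FIRST(B)={d}

FIRST(S) = ["a", "c", "d"]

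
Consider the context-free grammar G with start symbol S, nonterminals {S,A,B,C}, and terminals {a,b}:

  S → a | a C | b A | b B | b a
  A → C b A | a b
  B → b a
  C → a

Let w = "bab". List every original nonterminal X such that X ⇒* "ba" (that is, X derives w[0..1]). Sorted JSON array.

Convert to CNF:
  S -> T0 A | T0 B | T0 T1 | T1 C | a
  A -> C X2 | T1 T0
  B -> T0 T1
  C -> a
  T0 -> b
  T1 -> a
  X2 -> T0 A

Fill CYK table bottom-up — only the sub-triangle for w[0..1]:
  cell(0,0) b: {T0}  orig:{}
  cell(1,1) a: {C,S,T1}  orig:{C,S}
  cell(0,1) ba: {B,S}

Original NTs in T[0,1] deriving "ba": ["B", "S"]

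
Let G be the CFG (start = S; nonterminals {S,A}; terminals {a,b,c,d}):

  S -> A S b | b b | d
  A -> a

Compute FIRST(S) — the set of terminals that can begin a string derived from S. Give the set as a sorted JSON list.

FIRST iteration:
pass 1:
  A via A→a: +{a}
  S via S→A S b: +{a}
  S via S→b b: +{b}
  S via S→d: +{d}
  FIRST[S]={a,b,d}  FIRST[A]={a}
pass 2: (stable)
  FIRST[S]={a,b,d}  FIRST[A]={a}

FIRST(S) = ["a", "b", "d"]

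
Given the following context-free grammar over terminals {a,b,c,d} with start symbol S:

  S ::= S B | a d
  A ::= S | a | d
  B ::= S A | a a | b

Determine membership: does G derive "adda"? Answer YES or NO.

Convert to CNF:
  S -> S B | T0 T1
  A -> S B | T0 T1 | a | d
  B -> S A | T0 T0 | b
  T0 -> a
  T1 -> d

Fill CYK table bottom-up:
  [0..0]={A,T0}  "a"  orig:{A}
  [1..1]={A,T1}  "d"  orig:{A}
  [2..2]={A,T1}  "d"  orig:{A}
  [3..3]={A,T0}  "a"  orig:{A}
  [0..1]={A,S}  "ad"
  [1..2]=∅  "dd"
  [2..3]=∅  "da"
  [0..2]={B}  "add"
  [1..3]=∅  "dda"
  [0..3]=∅  "adda"

S ∉ T[0,3] ⇒ NO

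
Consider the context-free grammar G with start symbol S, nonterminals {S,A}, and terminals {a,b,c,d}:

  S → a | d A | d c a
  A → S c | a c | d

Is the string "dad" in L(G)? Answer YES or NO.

CNF form of G:
  S -> T2 A | T2 X3 | a
  A -> S T0 | T1 T0 | d
  T0 -> c
  T1 -> a
  T2 -> d
  X3 -> T0 T1

Fill CYK table bottom-up:
  [0..0]={A,T2}  "d"  orig:{A}
  [1..1]={S,T1}  "a"  orig:{S}
  [2..2]={A,T2}  "d"  orig:{A}
  [0..1]=∅  "da"
  [1..2]=∅  "ad"
  [0..2]=∅  "dad"

S ∉ T[0,2] ⇒ NO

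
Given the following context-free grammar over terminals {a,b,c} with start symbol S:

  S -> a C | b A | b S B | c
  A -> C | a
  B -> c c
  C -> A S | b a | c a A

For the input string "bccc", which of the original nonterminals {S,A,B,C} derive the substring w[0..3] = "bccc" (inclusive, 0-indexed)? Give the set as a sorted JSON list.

Convert to CNF:
  S -> T0 A | T0 X5 | T1 C | c
  A -> A S | T0 T1 | T2 X3 | a
  B -> T2 T2
  C -> A S | T0 T1 | T2 X4
  T0 -> b
  T1 -> a
  T2 -> c
  X3 -> T1 A
  X4 -> T1 A
  X5 -> S B

CYK table (by increasing span), restricted to cells inside w[0..3]:
  cell(0,0) b: {T0}  orig:{}
  cell(1,1) c: {S,T2}  orig:{S}
  cell(2,2) c: {S,T2}  orig:{S}
  cell(3,3) c: {S,T2}  orig:{S}
  cell(0,1) bc: ∅
  cell(1,2) cc: {B}
  cell(2,3) cc: {B}
  cell(0,2) bcc: ∅
  cell(1,3) ccc: {X5}  orig:{}
  cell(0,3) bccc: {S}

Original NTs in T[0,3] deriving "bccc": ["S"]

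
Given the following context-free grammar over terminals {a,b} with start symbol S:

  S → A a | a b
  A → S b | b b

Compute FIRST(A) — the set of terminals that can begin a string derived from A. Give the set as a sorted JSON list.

Compute FIRST by fixpoint:
pass 1:
  A via A→b b: +{b}
  S via S→A a: +{b}
  S via S→a b: +{a}
  FIRST(S)={a,b}  FIRST(A)={b}
pass 2:
  A via A→S b: +{a}
  FIRST(S)={a,b}  FIRST(A)={a,b}
pass 3: done
  FIRST(S)={a,b}  FIRST(A)={a,b}

FIRST(A) = ["a", "b"]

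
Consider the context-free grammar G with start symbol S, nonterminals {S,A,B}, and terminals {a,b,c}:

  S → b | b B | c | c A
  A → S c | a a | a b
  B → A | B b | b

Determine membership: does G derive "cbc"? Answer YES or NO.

CNF form of G:
  S -> T0 A | T2 B | b | c
  A -> S T0 | T1 T1 | T1 T2
  B -> B T2 | S T0 | T1 T1 | T1 T2 | b
  T0 -> c
  T1 -> a
  T2 -> b

CYK fill:
  T[0,0] 'c' = {S,T0}  orig:{S}
  T[1,1] 'b' = {B,S,T2}  orig:{B,S}
  T[2,2] 'c' = {S,T0}  orig:{S}
  T[0,1] 'cb' = ∅
  T[1,2] 'bc' = {A,B}
  T[0,2] 'cbc' = {S}

S ∈ T[0,2] ⇒ YES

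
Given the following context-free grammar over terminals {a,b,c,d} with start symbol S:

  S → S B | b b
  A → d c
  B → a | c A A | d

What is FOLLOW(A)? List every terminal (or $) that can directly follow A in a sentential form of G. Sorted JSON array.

FIRST sets, iterate to fixpoint:
pass 1:
  A via A→d c: +{d}
  B via B→a: +{a}
  B via B→c A A: +{c}
  B via B→d: +{d}
  S via S→b b: +{b}
  FIRST[S]={b}  FIRST[A]={d}  FIRST[B]={a,c,d}
pass 2: done
  FIRST[S]={b}  FIRST[A]={d}  FIRST[B]={a,c,d}

FOLLOW iteration:
FOLLOW(S) := {$}
iter 1:
  B→c A A: FOLLOW(A) ⊇ FIRST(A) = {d}; new: +{d}
  S→S B: FOLLOW(S) ⊇ FIRST(B) = {a,c,d}; new: +{a,c,d}
  S→S B: FOLLOW(B) ⊇ FOLLOW(S) ⊇ {$,a,c,d}; new: +{$,a,c,d}
  FOLLOW(S)={$,a,c,d}  FOLLOW(A)={d}  FOLLOW(B)={$,a,c,d}
iter 2:
  B→c A A: FOLLOW(A) ⊇ FOLLOW(B) ⊇ {$,a,c,d}; new: +{$,a,c}
  FOLLOW(S)={$,a,c,d}  FOLLOW(A)={$,a,c,d}  FOLLOW(B)={$,a,c,d}
iter 3: done
  FOLLOW(S)={$,a,c,d}  FOLLOW(A)={$,a,c,d}  FOLLOW(B)={$,a,c,d}

FOLLOW(A) = ["$", "a", "c", "d"]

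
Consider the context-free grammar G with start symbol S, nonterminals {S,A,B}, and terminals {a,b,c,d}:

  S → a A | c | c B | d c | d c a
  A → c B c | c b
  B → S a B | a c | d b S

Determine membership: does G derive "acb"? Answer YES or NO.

Convert to CNF:
  S -> T0 B | T2 A | T3 T0 | T3 X7 | c
  A -> T0 T1 | T0 X4
  B -> S X5 | T2 T0 | T3 X6
  T0 -> c
  T1 -> b
  T2 -> a
  T3 -> d
  X4 -> B T0
  X5 -> T2 B
  X6 -> T1 S
  X7 -> T0 T2

CYK fill:
  T[0,0] 'a' = {T2}  orig:{}
  T[1,1] 'c' = {S,T0}  orig:{S}
  T[2,2] 'b' = {T1}  orig:{}
  T[0,1] 'ac' = {B}
  T[1,2] 'cb' = {A}
  T[0,2] 'acb' = {S}

S ∈ T[0,2] ⇒ YES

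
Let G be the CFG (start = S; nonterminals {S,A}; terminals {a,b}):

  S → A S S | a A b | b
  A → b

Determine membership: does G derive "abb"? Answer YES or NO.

CNF form of G:
  S -> A X2 | T0 X3 | b
  A -> b
  T0 -> a
  T1 -> b
  X2 -> S S
  X3 -> A T1

CYK fill:
  [0..0]={T0}  "a"  orig:{}
  [1..1]={A,S,T1}  "b"  orig:{A,S}
  [2..2]={A,S,T1}  "b"  orig:{A,S}
  [0..1]=∅  "ab"
  [1..2]={X2,X3}  "bb"  orig:{}
  [0..2]={S}  "abb"

S ∈ T[0,2] ⇒ YES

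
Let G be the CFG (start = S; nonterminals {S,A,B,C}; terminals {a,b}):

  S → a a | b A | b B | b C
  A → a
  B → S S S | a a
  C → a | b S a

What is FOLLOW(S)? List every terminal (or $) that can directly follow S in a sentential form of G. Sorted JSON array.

Compute FIRST by fixpoint:
round 1:
  A via A→a: +{a}
  B via B→a a: +{a}
  C via C→a: +{a}
  C via C→b S a: +{b}
  S via S→a a: +{a}
  S via S→b A: +{b}
  S: {a,b}  A: {a}  B: {a}  C: {a,b}
round 2:
  B via B→S S S: +{b}
  S: {a,b}  A: {a}  B: {a,b}  C: {a,b}
round 3: (no change)
  S: {a,b}  A: {a}  B: {a,b}  C: {a,b}

FOLLOW iteration:
FOLLOW(S) := {$}
pass 1:
  B→S S S: FOLLOW(S) ⊇ FIRST(S) = {a,b}; new: +{a,b}
  S→b A: FOLLOW(A) ⊇ FOLLOW(S) ⊇ {$,a,b}; new: +{$,a,b}
  S→b B: FOLLOW(B) ⊇ FOLLOW(S) ⊇ {$,a,b}; new: +{$,a,b}
  S→b C: FOLLOW(C) ⊇ FOLLOW(S) ⊇ {$,a,b}; new: +{$,a,b}
  FOLLOW(S)={$,a,b}  FOLLOW(A)={$,a,b}  FOLLOW(B)={$,a,b}  FOLLOW(C)={$,a,b}
pass 2: (stable)
  FOLLOW(S)={$,a,b}  FOLLOW(A)={$,a,b}  FOLLOW(B)={$,a,b}  FOLLOW(C)={$,a,b}

FOLLOW(S) = ["$", "a", "b"]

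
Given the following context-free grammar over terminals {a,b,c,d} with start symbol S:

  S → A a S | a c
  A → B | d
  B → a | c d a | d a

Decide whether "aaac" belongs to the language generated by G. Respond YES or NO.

CNF form of G:
  S -> A X5 | T2 T0
  A -> T0 X3 | T1 T2 | a | d
  B -> T0 X4 | T1 T2 | a
  T0 -> c
  T1 -> d
  T2 -> a
  X3 -> T1 T2
  X4 -> T1 T2
  X5 -> T2 S

CYK fill:
  cell(0,0) a: {A,B,T2}  orig:{A,B}
  cell(1,1) a: {A,B,T2}  orig:{A,B}
  cell(2,2) a: {A,B,T2}  orig:{A,B}
  cell(3,3) c: {T0}  orig:{}
  cell(0,1) aa: ∅
  cell(1,2) aa: ∅
  cell(2,3) ac: {S}
  cell(0,2) aaa: ∅
  cell(1,3) aac: {X5}  orig:{}
  cell(0,3) aaac: {S}

S ∈ T[0,3] ⇒ YES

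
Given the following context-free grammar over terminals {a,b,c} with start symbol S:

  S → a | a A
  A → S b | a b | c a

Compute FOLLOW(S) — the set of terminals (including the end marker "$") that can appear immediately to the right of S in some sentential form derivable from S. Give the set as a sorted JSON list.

FIRST iteration:
pass 1:
  A via A→a b: +{a}
  A via A→c a: +{c}
  S via S→a: +{a}
  FIRST(S)={a}  FIRST(A)={a,c}
pass 2: (no change)
  FIRST(S)={a}  FIRST(A)={a,c}

FOLLOW sets:
initialize: $ ∈ FOLLOW(S)
[1]
  A→S b: FOLLOW(S) ⊇ FIRST(b) = {b}; new: +{b}
  S→a A: FOLLOW(A) ⊇ FOLLOW(S) ⊇ {$,b}; new: +{$,b}
  FOLLOW[S]={$,b}  FOLLOW[A]={$,b}
[2] done
  FOLLOW[S]={$,b}  FOLLOW[A]={$,b}

FOLLOW(S) = ["$", "b"]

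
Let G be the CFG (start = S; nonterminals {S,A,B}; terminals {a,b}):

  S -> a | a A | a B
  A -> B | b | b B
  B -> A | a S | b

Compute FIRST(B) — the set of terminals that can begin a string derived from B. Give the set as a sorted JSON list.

FIRST sets, iterate to fixpoint:
iter 1:
  A via A→b: +{b}
  B via B→A: +{b}
  B via B→a S: +{a}
  S via S→a: +{a}
  FIRST(S)={a}  FIRST(A)={b}  FIRST(B)={a,b}
iter 2:
  A via A→B: +{a}
  FIRST(S)={a}  FIRST(A)={a,b}  FIRST(B)={a,b}
iter 3: (no change)
  FIRST(S)={a}  FIRST(A)={a,b}  FIRST(B)={a,b}

FIRST(B) = ["a", "b"]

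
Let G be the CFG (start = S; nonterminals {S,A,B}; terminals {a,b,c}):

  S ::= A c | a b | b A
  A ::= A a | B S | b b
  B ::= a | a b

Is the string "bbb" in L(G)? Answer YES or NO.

CNF form of G:
  S -> A T2 | T0 T1 | T1 A
  A -> A T0 | B S | T1 T1
  B -> T0 T1 | a
  T0 -> a
  T1 -> b
  T2 -> c

CYK fill:
  [0..0]={T1}  "b"  orig:{}
  [1..1]={T1}  "b"  orig:{}
  [2..2]={T1}  "b"  orig:{}
  [0..1]={A}  "bb"
  [1..2]={A}  "bb"
  [0..2]={S}  "bbb"

S ∈ T[0,2] ⇒ YES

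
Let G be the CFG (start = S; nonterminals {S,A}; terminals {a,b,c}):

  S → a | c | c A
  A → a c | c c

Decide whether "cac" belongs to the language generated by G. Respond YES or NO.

CNF form of G:
  S -> T1 A | a | c
  A -> T0 T1 | T1 T1
  T0 -> a
  T1 -> c

Fill CYK table bottom-up:
  T[0,0] 'c' = {S,T1}  orig:{S}
  T[1,1] 'a' = {S,T0}  orig:{S}
  T[2,2] 'c' = {S,T1}  orig:{S}
  T[0,1] 'ca' = ∅
  T[1,2] 'ac' = {A}
  T[0,2] 'cac' = {S}

S ∈ T[0,2] ⇒ YES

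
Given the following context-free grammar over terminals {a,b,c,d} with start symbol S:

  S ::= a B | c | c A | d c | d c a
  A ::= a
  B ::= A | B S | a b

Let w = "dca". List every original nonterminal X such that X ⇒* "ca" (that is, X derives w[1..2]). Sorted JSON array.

Convert to CNF:
  S -> T0 B | T2 A | T3 T2 | T3 X4 | c
  A -> a
  B -> B S | T0 T1 | a
  T0 -> a
  T1 -> b
  T2 -> c
  T3 -> d
  X4 -> T2 T0

CYK fill, restricted to cells inside w[1..2]:
  [1..1]={S,T2}  "c"  orig:{S}
  [2..2]={A,B,T0}  "a"  orig:{A,B}
  [1..2]={S,X4}  "ca"  orig:{S}

Original NTs in T[1,2] deriving "ca": ["S"]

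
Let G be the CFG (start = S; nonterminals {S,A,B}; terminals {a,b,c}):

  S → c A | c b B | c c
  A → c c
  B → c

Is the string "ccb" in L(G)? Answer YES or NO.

Convert to CNF:
  S -> T0 A | T0 T0 | T0 X2
  A -> T0 T0
  B -> c
  T0 -> c
  T1 -> b
  X2 -> T1 B

Fill CYK table bottom-up:
  cell(0,0) c: {B,T0}  orig:{B}
  cell(1,1) c: {B,T0}  orig:{B}
  cell(2,2) b: {T1}  orig:{}
  cell(0,1) cc: {A,S}
  cell(1,2) cb: ∅
  cell(0,2) ccb: ∅

S ∉ T[0,2] ⇒ NO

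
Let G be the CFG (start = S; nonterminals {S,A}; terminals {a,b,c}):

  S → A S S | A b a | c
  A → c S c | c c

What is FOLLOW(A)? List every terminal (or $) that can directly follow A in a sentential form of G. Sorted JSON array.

FIRST sets, iterate to fixpoint:
iter 1:
  A via A→c S c: +{c}
  S via S→A S S: +{c}
  S: {c}  A: {c}
iter 2: — fixpoint
  S: {c}  A: {c}

Compute FOLLOW by fixpoint:
FOLLOW(S) := {$}
round 1:
  A→c S c: FOLLOW(S) ⊇ FIRST(c) = {c}; new: +{c}
  S→A S S: FOLLOW(A) ⊇ FIRST(S) = {c}; new: +{c}
  S→A b a: FOLLOW(A) ⊇ FIRST(b) = {b}; new: +{b}
  S: {$,c}  A: {b,c}
round 2: — fixpoint
  S: {$,c}  A: {b,c}

FOLLOW(A) = ["b", "c"]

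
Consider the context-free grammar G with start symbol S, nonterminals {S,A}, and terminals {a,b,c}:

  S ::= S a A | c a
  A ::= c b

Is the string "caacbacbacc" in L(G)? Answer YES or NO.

CNF form of G:
  S -> S X3 | T0 T2
  A -> T0 T1
  T0 -> c
  T1 -> b
  T2 -> a
  X3 -> T2 A

CYK table (by increasing span):
  cell(0,0) c: {T0}  orig:{}
  cell(1,1) a: {T2}  orig:{}
  cell(2,2) a: {T2}  orig:{}
  cell(3,3) c: {T0}  orig:{}
  cell(4,4) b: {T1}  orig:{}
  cell(5,5) a: {T2}  orig:{}
  cell(6,6) c: {T0}  orig:{}
  cell(7,7) b: {T1}  orig:{}
  cell(8,8) a: {T2}  orig:{}
  cell(9,9) c: {T0}  orig:{}
  cell(10,10) c: {T0}  orig:{}
  cell(0,1) ca: {S}
  cell(1,2) aa: ∅
  cell(2,3) ac: ∅
  cell(3,4) cb: {A}
  cell(4,5) ba: ∅
  cell(5,6) ac: ∅
  cell(6,7) cb: {A}
  cell(7,8) ba: ∅
  cell(8,9) ac: ∅
  cell(9,10) cc: ∅
  cell(0,2) caa: ∅
  cell(1,3) aac: ∅
  cell(2,4) acb: {X3}  orig:{}
  cell(3,5) cba: ∅
  cell(4,6) bac: ∅
  cell(5,7) acb: {X3}  orig:{}
  cell(6,8) cba: ∅
  cell(7,9) bac: ∅
  cell(8,10) acc: ∅
  cell(0,3) caac: ∅
  cell(1,4) aacb: ∅
  cell(2,5) acba: ∅
  cell(3,6) cbac: ∅
  cell(4,7) bacb: ∅
  cell(5,8) acba: ∅
  cell(6,9) cbac: ∅
  cell(7,10) bacc: ∅
  cell(0,4) caacb: {S}
  cell(1,5) aacba: ∅
  cell(2,6) acbac: ∅
  cell(3,7) cbacb: ∅
  cell(4,8) bacba: ∅
  cell(5,9) acbac: ∅
  cell(6,10) cbacc: ∅
  cell(0,5) caacba: ∅
  cell(1,6) aacbac: ∅
  cell(2,7) acbacb: ∅
  cell(3,8) cbacba: ∅
  cell(4,9) bacbac: ∅
  cell(5,10) acbacc: ∅
  cell(0,6) caacbac: ∅
  cell(1,7) aacbacb: ∅
  cell(2,8) acbacba: ∅
  cell(3,9) cbacbac: ∅
  cell(4,10) bacbacc: ∅
  cell(0,7) caacbacb: {S}
  cell(1,8) aacbacba: ∅
  cell(2,9) acbacbac: ∅
  cell(3,10) cbacbacc: ∅
  cell(0,8) caacbacba: ∅
  cell(1,9) aacbacbac: ∅
  cell(2,10) acbacbacc: ∅
  cell(0,9) caacbacbac: ∅
  cell(1,10) aacbacbacc: ∅
  cell(0,10) caacbacbacc: ∅

S ∉ T[0,10] ⇒ NO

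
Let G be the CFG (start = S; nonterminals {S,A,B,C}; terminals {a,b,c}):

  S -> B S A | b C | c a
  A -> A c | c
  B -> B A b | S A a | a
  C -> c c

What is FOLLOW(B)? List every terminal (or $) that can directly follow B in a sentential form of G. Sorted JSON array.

FIRST iteration:
pass 1:
  A via A→c: +{c}
  B via B→a: +{a}
  C via C→c c: +{c}
  S via S→B S A: +{a}
  S via S→b C: +{b}
  S via S→c a: +{c}
  S: {a,b,c}  A: {c}  B: {a}  C: {c}
pass 2:
  B via B→S A a: +{b,c}
  S: {a,b,c}  A: {c}  B: {a,b,c}  C: {c}
pass 3: (no change)
  S: {a,b,c}  A: {c}  B: {a,b,c}  C: {c}

FOLLOW sets:
seed FOLLOW(S) with $
[1]
  A→A c: FOLLOW(A) ⊇ FIRST(c) = {c}; new: +{c}
  B→B A b: FOLLOW(B) ⊇ FIRST(A) = {c}; new: +{c}
  B→B A b: FOLLOW(A) ⊇ FIRST(b) = {b}; new: +{b}
  B→S A a: FOLLOW(S) ⊇ FIRST(A) = {c}; new: +{c}
  B→S A a: FOLLOW(A) ⊇ FIRST(a) = {a}; new: +{a}
  S→B S A: FOLLOW(B) ⊇ FIRST(S) = {a,b,c}; new: +{a,b}
  S→B S A: FOLLOW(A) ⊇ FOLLOW(S) ⊇ {$,c}; new: +{$}
  S→b C: FOLLOW(C) ⊇ FOLLOW(S) ⊇ {$,c}; new: +{$,c}
  S: {$,c}  A: {$,a,b,c}  B: {a,b,c}  C: {$,c}
[2] — fixpoint
  S: {$,c}  A: {$,a,b,c}  B: {a,b,c}  C: {$,c}

FOLLOW(B) = ["a", "b", "c"]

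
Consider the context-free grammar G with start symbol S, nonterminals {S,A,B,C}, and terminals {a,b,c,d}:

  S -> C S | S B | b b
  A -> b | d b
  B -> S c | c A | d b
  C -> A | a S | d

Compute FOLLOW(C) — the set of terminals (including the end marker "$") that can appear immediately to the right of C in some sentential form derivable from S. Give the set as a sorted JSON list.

Compute FIRST by fixpoint:
pass 1:
  A via A→b: +{b}
  A via A→d b: +{d}
  B via B→c A: +{c}
  B via B→d b: +{d}
  C via C→A: +{b,d}
  C via C→a S: +{a}
  S via S→C S: +{a,b,d}
  S: {a,b,d}  A: {b,d}  B: {c,d}  C: {a,b,d}
pass 2:
  B via B→S c: +{a,b}
  S: {a,b,d}  A: {b,d}  B: {a,b,c,d}  C: {a,b,d}
pass 3: (no change)
  S: {a,b,d}  A: {b,d}  B: {a,b,c,d}  C: {a,b,d}

Compute FOLLOW by fixpoint:
initialize: $ ∈ FOLLOW(S)
iter 1:
  B→S c: FOLLOW(S) ⊇ FIRST(c) = {c}; new: +{c}
  S→C S: FOLLOW(C) ⊇ FIRST(S) = {a,b,d}; new: +{a,b,d}
  S→S B: FOLLOW(S) ⊇ FIRST(B) = {a,b,c,d}; new: +{a,b,d}
  S→S B: FOLLOW(B) ⊇ FOLLOW(S) ⊇ {$,a,b,c,d}; new: +{$,a,b,c,d}
  FOLLOW(S)={$,a,b,c,d}  FOLLOW(A)={}  FOLLOW(B)={$,a,b,c,d}  FOLLOW(C)={a,b,d}
iter 2:
  B→c A: FOLLOW(A) ⊇ FOLLOW(B) ⊇ {$,a,b,c,d}; new: +{$,a,b,c,d}
  FOLLOW(S)={$,a,b,c,d}  FOLLOW(A)={$,a,b,c,d}  FOLLOW(B)={$,a,b,c,d}  FOLLOW(C)={a,b,d}
iter 3: done
  FOLLOW(S)={$,a,b,c,d}  FOLLOW(A)={$,a,b,c,d}  FOLLOW(B)={$,a,b,c,d}  FOLLOW(C)={a,b,d}

FOLLOW(C) = ["a", "b", "d"]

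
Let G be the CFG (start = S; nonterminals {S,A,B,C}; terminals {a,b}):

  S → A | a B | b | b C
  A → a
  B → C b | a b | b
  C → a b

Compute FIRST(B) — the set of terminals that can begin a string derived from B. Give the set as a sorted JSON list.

FIRST sets, iterate to fixpoint:
round 1:
  A via A→a: +{a}
  B via B→a b: +{a}
  B via B→b: +{b}
  C via C→a b: +{a}
  S via S→A: +{a}
  S via S→b: +{b}
  FIRST(S)={a,b}  FIRST(A)={a}  FIRST(B)={a,b}  FIRST(C)={a}
round 2: (no change)
  FIRST(S)={a,b}  FIRST(A)={a}  FIRST(B)={a,b}  FIRST(C)={a}

FIRST(B) = ["a", "b"]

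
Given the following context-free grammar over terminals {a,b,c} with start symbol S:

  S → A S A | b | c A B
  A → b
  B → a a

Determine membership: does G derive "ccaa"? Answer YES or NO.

CNF form of G:
  S -> A X2 | T1 X3 | b
  A -> b
  B -> T0 T0
  T0 -> a
  T1 -> c
  X2 -> S A
  X3 -> A B

CYK table (by increasing span):
  cell(0,0) c: {T1}  orig:{}
  cell(1,1) c: {T1}  orig:{}
  cell(2,2) a: {T0}  orig:{}
  cell(3,3) a: {T0}  orig:{}
  cell(0,1) cc: ∅
  cell(1,2) ca: ∅
  cell(2,3) aa: {B}
  cell(0,2) cca: ∅
  cell(1,3) caa: ∅
  cell(0,3) ccaa: ∅

S ∉ T[0,3] ⇒ NO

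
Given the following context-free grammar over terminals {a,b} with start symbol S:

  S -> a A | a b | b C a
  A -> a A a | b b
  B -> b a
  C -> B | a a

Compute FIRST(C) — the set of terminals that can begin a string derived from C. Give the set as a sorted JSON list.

FIRST iteration:
[1]
  A via A→a A a: +{a}
  A via A→b b: +{b}
  B via B→b a: +{b}
  C via C→B: +{b}
  C via C→a a: +{a}
  S via S→a A: +{a}
  S via S→b C a: +{b}
  FIRST(S)={a,b}  FIRST(A)={a,b}  FIRST(B)={b}  FIRST(C)={a,b}
[2] — fixpoint
  FIRST(S)={a,b}  FIRST(A)={a,b}  FIRST(B)={b}  FIRST(C)={a,b}

FIRST(C) = ["a", "b"]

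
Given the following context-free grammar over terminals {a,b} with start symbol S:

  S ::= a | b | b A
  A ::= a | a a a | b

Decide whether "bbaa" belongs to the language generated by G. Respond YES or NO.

Convert to CNF:
  S -> T1 A | a | b
  A -> T0 X2 | a | b
  T0 -> a
  T1 -> b
  X2 -> T0 T0

CYK table (by increasing span):
  T[0,0] 'b' = {A,S,T1}  orig:{A,S}
  T[1,1] 'b' = {A,S,T1}  orig:{A,S}
  T[2,2] 'a' = {A,S,T0}  orig:{A,S}
  T[3,3] 'a' = {A,S,T0}  orig:{A,S}
  T[0,1] 'bb' = {S}
  T[1,2] 'ba' = {S}
  T[2,3] 'aa' = {X2}  orig:{}
  T[0,2] 'bba' = ∅
  T[1,3] 'baa' = ∅
  T[0,3] 'bbaa' = ∅

S ∉ T[0,3] ⇒ NO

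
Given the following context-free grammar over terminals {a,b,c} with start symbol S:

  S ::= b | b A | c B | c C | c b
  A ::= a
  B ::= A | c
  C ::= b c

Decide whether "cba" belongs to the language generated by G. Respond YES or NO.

CNF form of G:
  S -> T0 A | T1 B | T1 C | T1 T0 | b
  A -> a
  B -> a | c
  C -> T0 T1
  T0 -> b
  T1 -> c

Fill CYK table bottom-up:
  T[0,0] 'c' = {B,T1}  orig:{B}
  T[1,1] 'b' = {S,T0}  orig:{S}
  T[2,2] 'a' = {A,B}
  T[0,1] 'cb' = {S}
  T[1,2] 'ba' = {S}
  T[0,2] 'cba' = ∅

S ∉ T[0,2] ⇒ NO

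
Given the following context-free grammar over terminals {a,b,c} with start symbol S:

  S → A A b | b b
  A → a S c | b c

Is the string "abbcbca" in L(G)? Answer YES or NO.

Convert to CNF:
  S -> A X4 | T2 T2
  A -> T0 X3 | T2 T1
  T0 -> a
  T1 -> c
  T2 -> b
  X3 -> S T1
  X4 -> A T2

CYK fill:
  cell(0,0) a: {T0}  orig:{}
  cell(1,1) b: {T2}  orig:{}
  cell(2,2) b: {T2}  orig:{}
  cell(3,3) c: {T1}  orig:{}
  cell(4,4) b: {T2}  orig:{}
  cell(5,5) c: {T1}  orig:{}
  cell(6,6) a: {T0}  orig:{}
  cell(0,1) ab: ∅
  cell(1,2) bb: {S}
  cell(2,3) bc: {A}
  cell(3,4) cb: ∅
  cell(4,5) bc: {A}
  cell(5,6) ca: ∅
  cell(0,2) abb: ∅
  cell(1,3) bbc: {X3}  orig:{}
  cell(2,4) bcb: {X4}  orig:{}
  cell(3,5) cbc: ∅
  cell(4,6) bca: ∅
  cell(0,3) abbc: {A}
  cell(1,4) bbcb: ∅
  cell(2,5) bcbc: ∅
  cell(3,6) cbca: ∅
  cell(0,4) abbcb: {X4}  orig:{}
  cell(1,5) bbcbc: ∅
  cell(2,6) bcbca: ∅
  cell(0,5) abbcbc: ∅
  cell(1,6) bbcbca: ∅
  cell(0,6) abbcbca: ∅

S ∉ T[0,6] ⇒ NO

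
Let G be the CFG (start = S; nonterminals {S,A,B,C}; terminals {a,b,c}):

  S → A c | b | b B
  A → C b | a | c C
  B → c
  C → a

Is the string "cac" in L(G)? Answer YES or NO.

Convert to CNF:
  S -> A T1 | T0 B | b
  A -> C T0 | T1 C | a
  B -> c
  C -> a
  T0 -> b
  T1 -> c

CYK fill:
  T[0,0] 'c' = {B,T1}  orig:{B}
  T[1,1] 'a' = {A,C}
  T[2,2] 'c' = {B,T1}  orig:{B}
  T[0,1] 'ca' = {A}
  T[1,2] 'ac' = {S}
  T[0,2] 'cac' = {S}

S ∈ T[0,2] ⇒ YES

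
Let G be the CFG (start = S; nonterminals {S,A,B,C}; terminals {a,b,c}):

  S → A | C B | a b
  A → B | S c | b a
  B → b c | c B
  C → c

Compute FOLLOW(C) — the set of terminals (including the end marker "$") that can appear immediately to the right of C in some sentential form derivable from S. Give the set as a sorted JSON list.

FIRST iteration:
round 1:
  A via A→b a: +{b}
  B via B→b c: +{b}
  B via B→c B: +{c}
  C via C→c: +{c}
  S via S→A: +{b}
  S via S→C B: +{c}
  S via S→a b: +{a}
  FIRST[S]={a,b,c}  FIRST[A]={b}  FIRST[B]={b,c}  FIRST[C]={c}
round 2:
  A via A→B: +{c}
  A via A→S c: +{a}
  FIRST[S]={a,b,c}  FIRST[A]={a,b,c}  FIRST[B]={b,c}  FIRST[C]={c}
round 3: — fixpoint
  FIRST[S]={a,b,c}  FIRST[A]={a,b,c}  FIRST[B]={b,c}  FIRST[C]={c}

Compute FOLLOW by fixpoint:
initialize: $ ∈ FOLLOW(S)
pass 1:
  A→S c: FOLLOW(S) ⊇ FIRST(c) = {c}; new: +{c}
  S→A: FOLLOW(A) ⊇ FOLLOW(S) ⊇ {$,c}; new: +{$,c}
  S→C B: FOLLOW(C) ⊇ FIRST(B) = {b,c}; new: +{b,c}
  S→C B: FOLLOW(B) ⊇ FOLLOW(S) ⊇ {$,c}; new: +{$,c}
  S: {$,c}  A: {$,c}  B: {$,c}  C: {b,c}
pass 2: — fixpoint
  S: {$,c}  A: {$,c}  B: {$,c}  C: {b,c}

FOLLOW(C) = ["b", "c"]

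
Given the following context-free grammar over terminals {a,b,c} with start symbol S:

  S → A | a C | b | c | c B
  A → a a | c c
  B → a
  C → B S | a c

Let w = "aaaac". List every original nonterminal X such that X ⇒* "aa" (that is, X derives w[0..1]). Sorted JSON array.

Convert to CNF:
  S -> T0 C | T0 T0 | T1 B | T1 T1 | b | c
  A -> T0 T0 | T1 T1
  B -> a
  C -> B S | T0 T1
  T0 -> a
  T1 -> c

CYK table (by increasing span), restricted to cells inside w[0..1]:
  cell(0,0) a: {B,T0}  orig:{B}
  cell(1,1) a: {B,T0}  orig:{B}
  cell(0,1) aa: {A,S}

Original NTs in T[0,1] deriving "aa": ["A", "S"]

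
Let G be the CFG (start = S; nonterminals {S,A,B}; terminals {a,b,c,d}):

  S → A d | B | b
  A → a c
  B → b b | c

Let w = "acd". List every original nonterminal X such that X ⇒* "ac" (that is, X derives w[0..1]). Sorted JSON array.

CNF form of G:
  S -> A T3 | T2 T2 | b | c
  A -> T0 T1
  B -> T2 T2 | c
  T0 -> a
  T1 -> c
  T2 -> b
  T3 -> d

CYK fill (cells [i..j] with 0 ≤ i ≤ j ≤ 1 only):
  cell(0,0) a: {T0}  orig:{}
  cell(1,1) c: {B,S,T1}  orig:{B,S}
  cell(0,1) ac: {A}

Original NTs in T[0,1] deriving "ac": ["A"]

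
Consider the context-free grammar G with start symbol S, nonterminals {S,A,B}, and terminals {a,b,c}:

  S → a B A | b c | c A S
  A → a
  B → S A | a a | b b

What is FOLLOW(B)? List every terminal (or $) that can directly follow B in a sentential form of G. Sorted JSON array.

FIRST sets, iterate to fixpoint:
pass 1:
  A via A→a: +{a}
  B via B→a a: +{a}
  B via B→b b: +{b}
  S via S→a B A: +{a}
  S via S→b c: +{b}
  S via S→c A S: +{c}
  FIRST(S)={a,b,c}  FIRST(A)={a}  FIRST(B)={a,b}
pass 2:
  B via B→S A: +{c}
  FIRST(S)={a,b,c}  FIRST(A)={a}  FIRST(B)={a,b,c}
pass 3: (no change)
  FIRST(S)={a,b,c}  FIRST(A)={a}  FIRST(B)={a,b,c}

FOLLOW iteration:
seed FOLLOW(S) with $
iter 1:
  B→S A: FOLLOW(S) ⊇ FIRST(A) = {a}; new: +{a}
  S→a B A: FOLLOW(B) ⊇ FIRST(A) = {a}; new: +{a}
  S→a B A: FOLLOW(A) ⊇ FOLLOW(S) ⊇ {$,a}; new: +{$,a}
  S→c A S: FOLLOW(A) ⊇ FIRST(S) = {a,b,c}; new: +{b,c}
  FOLLOW(S)={$,a}  FOLLOW(A)={$,a,b,c}  FOLLOW(B)={a}
iter 2: done
  FOLLOW(S)={$,a}  FOLLOW(A)={$,a,b,c}  FOLLOW(B)={a}

FOLLOW(B) = ["a"]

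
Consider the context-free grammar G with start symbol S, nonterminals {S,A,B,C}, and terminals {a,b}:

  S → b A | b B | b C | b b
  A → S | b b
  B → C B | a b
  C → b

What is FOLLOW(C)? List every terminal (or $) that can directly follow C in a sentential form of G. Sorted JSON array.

FIRST iteration:
round 1:
  A via A→b b: +{b}
  B via B→a b: +{a}
  C via C→b: +{b}
  S via S→b A: +{b}
  S: {b}  A: {b}  B: {a}  C: {b}
round 2:
  B via B→C B: +{b}
  S: {b}  A: {b}  B: {a,b}  C: {b}
round 3: (no change)
  S: {b}  A: {b}  B: {a,b}  C: {b}

Compute FOLLOW by fixpoint:
seed FOLLOW(S) with $
pass 1:
  B→C B: FOLLOW(C) ⊇ FIRST(B) = {a,b}; new: +{a,b}
  S→b A: FOLLOW(A) ⊇ FOLLOW(S) ⊇ {$}; new: +{$}
  S→b B: FOLLOW(B) ⊇ FOLLOW(S) ⊇ {$}; new: +{$}
  S→b C: FOLLOW(C) ⊇ FOLLOW(S) ⊇ {$}; new: +{$}
  S: {$}  A: {$}  B: {$}  C: {$,a,b}
pass 2: done
  S: {$}  A: {$}  B: {$}  C: {$,a,b}

FOLLOW(C) = ["$", "a", "b"]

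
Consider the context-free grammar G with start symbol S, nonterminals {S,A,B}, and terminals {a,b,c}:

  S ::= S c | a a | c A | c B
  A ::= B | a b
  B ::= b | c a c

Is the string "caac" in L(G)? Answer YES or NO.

Convert to CNF:
  S -> S T2 | T0 T0 | T2 A | T2 B
  A -> T0 T1 | T2 X3 | b
  B -> T2 X4 | b
  T0 -> a
  T1 -> b
  T2 -> c
  X3 -> T0 T2
  X4 -> T0 T2

CYK table (by increasing span):
  T[0,0] 'c' = {T2}  orig:{}
  T[1,1] 'a' = {T0}  orig:{}
  T[2,2] 'a' = {T0}  orig:{}
  T[3,3] 'c' = {T2}  orig:{}
  T[0,1] 'ca' = ∅
  T[1,2] 'aa' = {S}
  T[2,3] 'ac' = {X3,X4}  orig:{}
  T[0,2] 'caa' = ∅
  T[1,3] 'aac' = {S}
  T[0,3] 'caac' = ∅

S ∉ T[0,3] ⇒ NO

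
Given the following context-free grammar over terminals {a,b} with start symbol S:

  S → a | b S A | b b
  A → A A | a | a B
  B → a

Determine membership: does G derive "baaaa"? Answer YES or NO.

CNF form of G:
  S -> T1 T1 | T1 X2 | a
  A -> A A | T0 B | a
  B -> a
  T0 -> a
  T1 -> b
  X2 -> S A

CYK table (by increasing span):
  [0..0]={T1}  "b"  orig:{}
  [1..1]={A,B,S,T0}  "a"  orig:{A,B,S}
  [2..2]={A,B,S,T0}  "a"  orig:{A,B,S}
  [3..3]={A,B,S,T0}  "a"  orig:{A,B,S}
  [4..4]={A,B,S,T0}  "a"  orig:{A,B,S}
  [0..1]=∅  "ba"
  [1..2]={A,X2}  "aa"  orig:{A}
  [2..3]={A,X2}  "aa"  orig:{A}
  [3..4]={A,X2}  "aa"  orig:{A}
  [0..2]={S}  "baa"
  [1..3]={A,X2}  "aaa"  orig:{A}
  [2..4]={A,X2}  "aaa"  orig:{A}
  [0..3]={S,X2}  "baaa"  orig:{S}
  [1..4]={A,X2}  "aaaa"  orig:{A}
  [0..4]={S,X2}  "baaaa"  orig:{S}

S ∈ T[0,4] ⇒ YES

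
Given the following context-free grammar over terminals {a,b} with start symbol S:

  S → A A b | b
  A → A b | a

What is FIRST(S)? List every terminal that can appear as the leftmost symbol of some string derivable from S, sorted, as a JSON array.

FIRST sets, iterate to fixpoint:
pass 1:
  A via A→a: +{a}
  S via S→A A b: +{a}
  S via S→b: +{b}
  FIRST(S)={a,b}  FIRST(A)={a}
pass 2: (no change)
  FIRST(S)={a,b}  FIRST(A)={a}

FIRST(S) = ["a", "b"]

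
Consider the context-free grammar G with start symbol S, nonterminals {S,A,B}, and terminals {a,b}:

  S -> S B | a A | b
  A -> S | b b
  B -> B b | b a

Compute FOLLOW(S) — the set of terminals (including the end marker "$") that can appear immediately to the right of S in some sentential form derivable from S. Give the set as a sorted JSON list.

Compute FIRST by fixpoint:
pass 1:
  A via A→b b: +{b}
  B via B→b a: +{b}
  S via S→a A: +{a}
  S via S→b: +{b}
  FIRST(S)={a,b}  FIRST(A)={b}  FIRST(B)={b}
pass 2:
  A via A→S: +{a}
  FIRST(S)={a,b}  FIRST(A)={a,b}  FIRST(B)={b}
pass 3: (no change)
  FIRST(S)={a,b}  FIRST(A)={a,b}  FIRST(B)={b}

FOLLOW sets:
FOLLOW(S) := {$}
iter 1:
  B→B b: FOLLOW(B) ⊇ FIRST(b) = {b}; new: +{b}
  S→S B: FOLLOW(S) ⊇ FIRST(B) = {b}; new: +{b}
  S→S B: FOLLOW(B) ⊇ FOLLOW(S) ⊇ {$,b}; new: +{$}
  S→a A: FOLLOW(A) ⊇ FOLLOW(S) ⊇ {$,b}; new: +{$,b}
  S: {$,b}  A: {$,b}  B: {$,b}
iter 2: — fixpoint
  S: {$,b}  A: {$,b}  B: {$,b}

FOLLOW(S) = ["$", "b"]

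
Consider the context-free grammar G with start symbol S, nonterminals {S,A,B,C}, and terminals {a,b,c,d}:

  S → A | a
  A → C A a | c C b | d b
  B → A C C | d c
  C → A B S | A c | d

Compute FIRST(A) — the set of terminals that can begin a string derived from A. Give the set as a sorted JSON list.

FIRST sets, iterate to fixpoint:
pass 1:
  A via A→c C b: +{c}
  A via A→d b: +{d}
  B via B→A C C: +{c,d}
  C via C→A B S: +{c,d}
  S via S→A: +{c,d}
  S via S→a: +{a}
  FIRST(S)={a,c,d}  FIRST(A)={c,d}  FIRST(B)={c,d}  FIRST(C)={c,d}
pass 2: (no change)
  FIRST(S)={a,c,d}  FIRST(A)={c,d}  FIRST(B)={c,d}  FIRST(C)={c,d}

FIRST(A) = ["c", "d"]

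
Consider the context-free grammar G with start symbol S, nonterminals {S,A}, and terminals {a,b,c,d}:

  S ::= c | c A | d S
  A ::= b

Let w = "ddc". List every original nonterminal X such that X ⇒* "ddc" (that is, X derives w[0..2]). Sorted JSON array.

CNF form of G:
  S -> T0 A | T1 S | c
  A -> b
  T0 -> c
  T1 -> d

CYK fill (cells [i..j] with 0 ≤ i ≤ j ≤ 2 only):
  [0..0]={T1}  "d"  orig:{}
  [1..1]={T1}  "d"  orig:{}
  [2..2]={S,T0}  "c"  orig:{S}
  [0..1]=∅  "dd"
  [1..2]={S}  "dc"
  [0..2]={S}  "ddc"

Original NTs in T[0,2] deriving "ddc": ["S"]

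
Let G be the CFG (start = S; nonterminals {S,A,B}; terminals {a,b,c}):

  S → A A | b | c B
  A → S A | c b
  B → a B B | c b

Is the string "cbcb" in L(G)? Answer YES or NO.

CNF form of G:
  S -> A A | T0 B | b
  A -> S A | T0 T1
  B -> T0 T1 | T2 X3
  T0 -> c
  T1 -> b
  T2 -> a
  X3 -> B B

CYK fill:
  cell(0,0) c: {T0}  orig:{}
  cell(1,1) b: {S,T1}  orig:{S}
  cell(2,2) c: {T0}  orig:{}
  cell(3,3) b: {S,T1}  orig:{S}
  cell(0,1) cb: {A,B}
  cell(1,2) bc: ∅
  cell(2,3) cb: {A,B}
  cell(0,2) cbc: ∅
  cell(1,3) bcb: {A}
  cell(0,3) cbcb: {S,X3}  orig:{S}

S ∈ T[0,3] ⇒ YES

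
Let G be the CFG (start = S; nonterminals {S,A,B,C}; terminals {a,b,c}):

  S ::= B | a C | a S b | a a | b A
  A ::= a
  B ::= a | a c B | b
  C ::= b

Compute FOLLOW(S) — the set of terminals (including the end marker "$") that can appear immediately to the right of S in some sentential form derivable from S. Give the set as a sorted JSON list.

FIRST sets, iterate to fixpoint:
pass 1:
  A via A→a: +{a}
  B via B→a: +{a}
  B via B→b: +{b}
  C via C→b: +{b}
  S via S→B: +{a,b}
  FIRST[S]={a,b}  FIRST[A]={a}  FIRST[B]={a,b}  FIRST[C]={b}
pass 2: — fixpoint
  FIRST[S]={a,b}  FIRST[A]={a}  FIRST[B]={a,b}  FIRST[C]={b}

Compute FOLLOW by fixpoint:
seed FOLLOW(S) with $
[1]
  S→B: FOLLOW(B) ⊇ FOLLOW(S) ⊇ {$}; new: +{$}
  S→a C: FOLLOW(C) ⊇ FOLLOW(S) ⊇ {$}; new: +{$}
  S→a S b: FOLLOW(S) ⊇ FIRST(b) = {b}; new: +{b}
  S→b A: FOLLOW(A) ⊇ FOLLOW(S) ⊇ {$,b}; new: +{$,b}
  FOLLOW(S)={$,b}  FOLLOW(A)={$,b}  FOLLOW(B)={$}  FOLLOW(C)={$}
[2]
  S→B: FOLLOW(B) ⊇ FOLLOW(S) ⊇ {$,b}; new: +{b}
  S→a C: FOLLOW(C) ⊇ FOLLOW(S) ⊇ {$,b}; new: +{b}
  FOLLOW(S)={$,b}  FOLLOW(A)={$,b}  FOLLOW(B)={$,b}  FOLLOW(C)={$,b}
[3] done
  FOLLOW(S)={$,b}  FOLLOW(A)={$,b}  FOLLOW(B)={$,b}  FOLLOW(C)={$,b}

FOLLOW(S) = ["$", "b"]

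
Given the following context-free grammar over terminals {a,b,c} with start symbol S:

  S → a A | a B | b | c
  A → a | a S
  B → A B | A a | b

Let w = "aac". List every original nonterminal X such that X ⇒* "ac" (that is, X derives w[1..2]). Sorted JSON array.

Convert to CNF:
  S -> T0 A | T0 B | b | c
  A -> T0 S | a
  B -> A B | A T0 | b
  T0 -> a

CYK fill, restricted to cells inside w[1..2]:
  [1..1]={A,T0}  "a"  orig:{A}
  [2..2]={S}  "c"
  [1..2]={A}  "ac"

Original NTs in T[1,2] deriving "ac": ["A"]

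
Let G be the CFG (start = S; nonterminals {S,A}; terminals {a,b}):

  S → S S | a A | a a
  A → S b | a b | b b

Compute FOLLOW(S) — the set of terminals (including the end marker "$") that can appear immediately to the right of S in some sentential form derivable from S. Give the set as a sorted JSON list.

Compute FIRST by fixpoint:
round 1:
  A via A→a b: +{a}
  A via A→b b: +{b}
  S via S→a A: +{a}
  S: {a}  A: {a,b}
round 2: (no change)
  S: {a}  A: {a,b}

FOLLOW sets:
FOLLOW(S) := {$}
[1]
  A→S b: FOLLOW(S) ⊇ FIRST(b) = {b}; new: +{b}
  S→S S: FOLLOW(S) ⊇ FIRST(S) = {a}; new: +{a}
  S→a A: FOLLOW(A) ⊇ FOLLOW(S) ⊇ {$,a,b}; new: +{$,a,b}
  FOLLOW(S)={$,a,b}  FOLLOW(A)={$,a,b}
[2] done
  FOLLOW(S)={$,a,b}  FOLLOW(A)={$,a,b}

FOLLOW(S) = ["$", "a", "b"]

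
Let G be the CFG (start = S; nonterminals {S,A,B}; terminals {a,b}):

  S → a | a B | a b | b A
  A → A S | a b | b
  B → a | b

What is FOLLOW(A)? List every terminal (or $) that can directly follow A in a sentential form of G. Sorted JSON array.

FIRST sets, iterate to fixpoint:
round 1:
  A via A→a b: +{a}
  A via A→b: +{b}
  B via B→a: +{a}
  B via B→b: +{b}
  S via S→a: +{a}
  S via S→b A: +{b}
  FIRST[S]={a,b}  FIRST[A]={a,b}  FIRST[B]={a,b}
round 2: (stable)
  FIRST[S]={a,b}  FIRST[A]={a,b}  FIRST[B]={a,b}

Compute FOLLOW by fixpoint:
initialize: $ ∈ FOLLOW(S)
iter 1:
  A→A S: FOLLOW(A) ⊇ FIRST(S) = {a,b}; new: +{a,b}
  A→A S: FOLLOW(S) ⊇ FOLLOW(A) ⊇ {a,b}; new: +{a,b}
  S→a B: FOLLOW(B) ⊇ FOLLOW(S) ⊇ {$,a,b}; new: +{$,a,b}
  S→b A: FOLLOW(A) ⊇ FOLLOW(S) ⊇ {$,a,b}; new: +{$}
  S: {$,a,b}  A: {$,a,b}  B: {$,a,b}
iter 2: — fixpoint
  S: {$,a,b}  A: {$,a,b}  B: {$,a,b}

FOLLOW(A) = ["$", "a", "b"]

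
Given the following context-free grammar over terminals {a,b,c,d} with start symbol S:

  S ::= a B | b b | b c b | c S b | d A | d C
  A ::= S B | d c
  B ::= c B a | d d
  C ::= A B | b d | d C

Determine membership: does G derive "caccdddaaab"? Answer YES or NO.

Convert to CNF:
  S -> T0 A | T0 C | T1 X6 | T2 B | T3 T3 | T3 X5
  A -> S B | T0 T1
  B -> T0 T0 | T1 X4
  C -> A B | T0 C | T3 T0
  T0 -> d
  T1 -> c
  T2 -> a
  T3 -> b
  X4 -> B T2
  X5 -> T1 T3
  X6 -> S T3

Fill CYK table bottom-up:
  cell(0,0) c: {T1}  orig:{}
  cell(1,1) a: {T2}  orig:{}
  cell(2,2) c: {T1}  orig:{}
  cell(3,3) c: {T1}  orig:{}
  cell(4,4) d: {T0}  orig:{}
  cell(5,5) d: {T0}  orig:{}
  cell(6,6) d: {T0}  orig:{}
  cell(7,7) a: {T2}  orig:{}
  cell(8,8) a: {T2}  orig:{}
  cell(9,9) a: {T2}  orig:{}
  cell(10,10) b: {T3}  orig:{}
  cell(0,1) ca: ∅
  cell(1,2) ac: ∅
  cell(2,3) cc: ∅
  cell(3,4) cd: ∅
  cell(4,5) dd: {B}
  cell(5,6) dd: {B}
  cell(6,7) da: ∅
  cell(7,8) aa: ∅
  cell(8,9) aa: ∅
  cell(9,10) ab: ∅
  cell(0,2) cac: ∅
  cell(1,3) acc: ∅
  cell(2,4) ccd: ∅
  cell(3,5) cdd: ∅
  cell(4,6) ddd: ∅
  cell(5,7) dda: {X4}  orig:{}
  cell(6,8) daa: ∅
  cell(7,9) aaa: ∅
  cell(8,10) aab: ∅
  cell(0,3) cacc: ∅
  cell(1,4) accd: ∅
  cell(2,5) ccdd: ∅
  cell(3,6) cddd: ∅
  cell(4,7) ddda: ∅
  cell(5,8) ddaa: ∅
  cell(6,9) daaa: ∅
  cell(7,10) aaab: ∅
  cell(0,4) caccd: ∅
  cell(1,5) accdd: ∅
  cell(2,6) ccddd: ∅
  cell(3,7) cddda: ∅
  cell(4,8) dddaa: ∅
  cell(5,9) ddaaa: ∅
  cell(6,10) daaab: ∅
  cell(0,5) caccdd: ∅
  cell(1,6) accddd: ∅
  cell(2,7) ccddda: ∅
  cell(3,8) cdddaa: ∅
  cell(4,9) dddaaa: ∅
  cell(5,10) ddaaab: ∅
  cell(0,6) caccddd: ∅
  cell(1,7) accddda: ∅
  cell(2,8) ccdddaa: ∅
  cell(3,9) cdddaaa: ∅
  cell(4,10) dddaaab: ∅
  cell(0,7) caccddda: ∅
  cell(1,8) accdddaa: ∅
  cell(2,9) ccdddaaa: ∅
  cell(3,10) cdddaaab: ∅
  cell(0,8) caccdddaa: ∅
  cell(1,9) accdddaaa: ∅
  cell(2,10) ccdddaaab: ∅
  cell(0,9) caccdddaaa: ∅
  cell(1,10) accdddaaab: ∅
  cell(0,10) caccdddaaab: ∅

S ∉ T[0,10] ⇒ NO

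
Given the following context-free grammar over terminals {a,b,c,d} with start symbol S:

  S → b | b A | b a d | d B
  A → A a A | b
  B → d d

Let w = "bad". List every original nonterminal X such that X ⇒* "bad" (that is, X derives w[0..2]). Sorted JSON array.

Convert to CNF:
  S -> T1 B | T2 A | T2 X4 | b
  A -> A X3 | b
  B -> T1 T1
  T0 -> a
  T1 -> d
  T2 -> b
  X3 -> T0 A
  X4 -> T0 T1

CYK fill (cells [i..j] with 0 ≤ i ≤ j ≤ 2 only):
  [0..0]={A,S,T2}  "b"  orig:{A,S}
  [1..1]={T0}  "a"  orig:{}
  [2..2]={T1}  "d"  orig:{}
  [0..1]=∅  "ba"
  [1..2]={X4}  "ad"  orig:{}
  [0..2]={S}  "bad"

Original NTs in T[0,2] deriving "bad": ["S"]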